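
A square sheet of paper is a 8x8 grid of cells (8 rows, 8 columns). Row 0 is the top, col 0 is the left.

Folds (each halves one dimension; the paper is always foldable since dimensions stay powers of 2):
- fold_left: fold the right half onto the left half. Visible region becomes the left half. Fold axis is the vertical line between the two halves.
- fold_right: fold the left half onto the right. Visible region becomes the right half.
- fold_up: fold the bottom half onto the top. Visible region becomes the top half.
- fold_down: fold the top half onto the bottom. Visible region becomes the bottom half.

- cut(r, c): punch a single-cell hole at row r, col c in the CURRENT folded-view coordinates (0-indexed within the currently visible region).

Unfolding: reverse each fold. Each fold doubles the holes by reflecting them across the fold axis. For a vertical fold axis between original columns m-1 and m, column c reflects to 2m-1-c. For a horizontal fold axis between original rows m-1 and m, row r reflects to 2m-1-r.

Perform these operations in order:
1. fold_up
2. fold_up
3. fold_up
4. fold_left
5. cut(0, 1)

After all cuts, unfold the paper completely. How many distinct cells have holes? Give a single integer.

Op 1 fold_up: fold axis h@4; visible region now rows[0,4) x cols[0,8) = 4x8
Op 2 fold_up: fold axis h@2; visible region now rows[0,2) x cols[0,8) = 2x8
Op 3 fold_up: fold axis h@1; visible region now rows[0,1) x cols[0,8) = 1x8
Op 4 fold_left: fold axis v@4; visible region now rows[0,1) x cols[0,4) = 1x4
Op 5 cut(0, 1): punch at orig (0,1); cuts so far [(0, 1)]; region rows[0,1) x cols[0,4) = 1x4
Unfold 1 (reflect across v@4): 2 holes -> [(0, 1), (0, 6)]
Unfold 2 (reflect across h@1): 4 holes -> [(0, 1), (0, 6), (1, 1), (1, 6)]
Unfold 3 (reflect across h@2): 8 holes -> [(0, 1), (0, 6), (1, 1), (1, 6), (2, 1), (2, 6), (3, 1), (3, 6)]
Unfold 4 (reflect across h@4): 16 holes -> [(0, 1), (0, 6), (1, 1), (1, 6), (2, 1), (2, 6), (3, 1), (3, 6), (4, 1), (4, 6), (5, 1), (5, 6), (6, 1), (6, 6), (7, 1), (7, 6)]

Answer: 16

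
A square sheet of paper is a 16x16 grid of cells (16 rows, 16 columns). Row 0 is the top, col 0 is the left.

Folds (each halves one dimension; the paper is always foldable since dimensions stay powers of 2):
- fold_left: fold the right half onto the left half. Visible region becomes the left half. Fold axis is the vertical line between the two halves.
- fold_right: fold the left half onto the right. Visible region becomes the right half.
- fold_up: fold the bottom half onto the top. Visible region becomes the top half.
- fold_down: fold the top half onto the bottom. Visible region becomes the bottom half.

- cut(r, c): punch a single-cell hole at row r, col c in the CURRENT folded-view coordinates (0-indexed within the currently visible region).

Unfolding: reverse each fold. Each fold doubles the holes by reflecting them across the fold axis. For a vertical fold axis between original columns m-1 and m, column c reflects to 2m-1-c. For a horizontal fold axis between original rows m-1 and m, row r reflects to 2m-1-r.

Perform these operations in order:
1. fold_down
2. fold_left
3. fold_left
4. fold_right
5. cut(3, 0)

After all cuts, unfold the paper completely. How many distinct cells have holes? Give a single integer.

Op 1 fold_down: fold axis h@8; visible region now rows[8,16) x cols[0,16) = 8x16
Op 2 fold_left: fold axis v@8; visible region now rows[8,16) x cols[0,8) = 8x8
Op 3 fold_left: fold axis v@4; visible region now rows[8,16) x cols[0,4) = 8x4
Op 4 fold_right: fold axis v@2; visible region now rows[8,16) x cols[2,4) = 8x2
Op 5 cut(3, 0): punch at orig (11,2); cuts so far [(11, 2)]; region rows[8,16) x cols[2,4) = 8x2
Unfold 1 (reflect across v@2): 2 holes -> [(11, 1), (11, 2)]
Unfold 2 (reflect across v@4): 4 holes -> [(11, 1), (11, 2), (11, 5), (11, 6)]
Unfold 3 (reflect across v@8): 8 holes -> [(11, 1), (11, 2), (11, 5), (11, 6), (11, 9), (11, 10), (11, 13), (11, 14)]
Unfold 4 (reflect across h@8): 16 holes -> [(4, 1), (4, 2), (4, 5), (4, 6), (4, 9), (4, 10), (4, 13), (4, 14), (11, 1), (11, 2), (11, 5), (11, 6), (11, 9), (11, 10), (11, 13), (11, 14)]

Answer: 16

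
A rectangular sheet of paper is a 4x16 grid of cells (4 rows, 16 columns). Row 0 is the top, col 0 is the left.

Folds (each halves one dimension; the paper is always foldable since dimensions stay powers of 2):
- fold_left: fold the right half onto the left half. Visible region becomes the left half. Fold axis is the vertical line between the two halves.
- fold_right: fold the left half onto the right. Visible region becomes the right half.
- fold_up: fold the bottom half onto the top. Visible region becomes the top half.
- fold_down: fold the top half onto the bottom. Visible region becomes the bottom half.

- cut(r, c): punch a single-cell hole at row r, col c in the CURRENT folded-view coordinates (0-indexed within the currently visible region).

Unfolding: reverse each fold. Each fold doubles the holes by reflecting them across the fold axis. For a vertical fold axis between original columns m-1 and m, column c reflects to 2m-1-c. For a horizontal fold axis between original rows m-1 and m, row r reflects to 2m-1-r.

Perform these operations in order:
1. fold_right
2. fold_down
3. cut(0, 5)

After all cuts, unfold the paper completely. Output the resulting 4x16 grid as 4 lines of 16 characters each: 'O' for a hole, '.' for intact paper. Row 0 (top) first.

Answer: ................
..O..........O..
..O..........O..
................

Derivation:
Op 1 fold_right: fold axis v@8; visible region now rows[0,4) x cols[8,16) = 4x8
Op 2 fold_down: fold axis h@2; visible region now rows[2,4) x cols[8,16) = 2x8
Op 3 cut(0, 5): punch at orig (2,13); cuts so far [(2, 13)]; region rows[2,4) x cols[8,16) = 2x8
Unfold 1 (reflect across h@2): 2 holes -> [(1, 13), (2, 13)]
Unfold 2 (reflect across v@8): 4 holes -> [(1, 2), (1, 13), (2, 2), (2, 13)]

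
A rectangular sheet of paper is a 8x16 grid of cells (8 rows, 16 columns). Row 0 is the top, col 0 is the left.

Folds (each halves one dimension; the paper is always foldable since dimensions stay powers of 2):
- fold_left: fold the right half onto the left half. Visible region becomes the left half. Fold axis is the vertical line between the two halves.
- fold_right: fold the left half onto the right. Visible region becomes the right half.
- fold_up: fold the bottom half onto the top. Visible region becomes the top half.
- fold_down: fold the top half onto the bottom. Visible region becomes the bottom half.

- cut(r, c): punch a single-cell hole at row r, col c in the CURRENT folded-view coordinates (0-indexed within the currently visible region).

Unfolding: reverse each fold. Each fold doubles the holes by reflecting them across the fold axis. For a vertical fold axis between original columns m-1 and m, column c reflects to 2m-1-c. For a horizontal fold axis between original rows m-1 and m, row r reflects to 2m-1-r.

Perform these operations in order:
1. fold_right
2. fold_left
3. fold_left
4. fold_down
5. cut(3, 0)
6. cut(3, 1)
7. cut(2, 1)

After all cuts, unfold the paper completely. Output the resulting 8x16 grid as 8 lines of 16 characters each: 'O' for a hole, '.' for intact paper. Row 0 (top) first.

Op 1 fold_right: fold axis v@8; visible region now rows[0,8) x cols[8,16) = 8x8
Op 2 fold_left: fold axis v@12; visible region now rows[0,8) x cols[8,12) = 8x4
Op 3 fold_left: fold axis v@10; visible region now rows[0,8) x cols[8,10) = 8x2
Op 4 fold_down: fold axis h@4; visible region now rows[4,8) x cols[8,10) = 4x2
Op 5 cut(3, 0): punch at orig (7,8); cuts so far [(7, 8)]; region rows[4,8) x cols[8,10) = 4x2
Op 6 cut(3, 1): punch at orig (7,9); cuts so far [(7, 8), (7, 9)]; region rows[4,8) x cols[8,10) = 4x2
Op 7 cut(2, 1): punch at orig (6,9); cuts so far [(6, 9), (7, 8), (7, 9)]; region rows[4,8) x cols[8,10) = 4x2
Unfold 1 (reflect across h@4): 6 holes -> [(0, 8), (0, 9), (1, 9), (6, 9), (7, 8), (7, 9)]
Unfold 2 (reflect across v@10): 12 holes -> [(0, 8), (0, 9), (0, 10), (0, 11), (1, 9), (1, 10), (6, 9), (6, 10), (7, 8), (7, 9), (7, 10), (7, 11)]
Unfold 3 (reflect across v@12): 24 holes -> [(0, 8), (0, 9), (0, 10), (0, 11), (0, 12), (0, 13), (0, 14), (0, 15), (1, 9), (1, 10), (1, 13), (1, 14), (6, 9), (6, 10), (6, 13), (6, 14), (7, 8), (7, 9), (7, 10), (7, 11), (7, 12), (7, 13), (7, 14), (7, 15)]
Unfold 4 (reflect across v@8): 48 holes -> [(0, 0), (0, 1), (0, 2), (0, 3), (0, 4), (0, 5), (0, 6), (0, 7), (0, 8), (0, 9), (0, 10), (0, 11), (0, 12), (0, 13), (0, 14), (0, 15), (1, 1), (1, 2), (1, 5), (1, 6), (1, 9), (1, 10), (1, 13), (1, 14), (6, 1), (6, 2), (6, 5), (6, 6), (6, 9), (6, 10), (6, 13), (6, 14), (7, 0), (7, 1), (7, 2), (7, 3), (7, 4), (7, 5), (7, 6), (7, 7), (7, 8), (7, 9), (7, 10), (7, 11), (7, 12), (7, 13), (7, 14), (7, 15)]

Answer: OOOOOOOOOOOOOOOO
.OO..OO..OO..OO.
................
................
................
................
.OO..OO..OO..OO.
OOOOOOOOOOOOOOOO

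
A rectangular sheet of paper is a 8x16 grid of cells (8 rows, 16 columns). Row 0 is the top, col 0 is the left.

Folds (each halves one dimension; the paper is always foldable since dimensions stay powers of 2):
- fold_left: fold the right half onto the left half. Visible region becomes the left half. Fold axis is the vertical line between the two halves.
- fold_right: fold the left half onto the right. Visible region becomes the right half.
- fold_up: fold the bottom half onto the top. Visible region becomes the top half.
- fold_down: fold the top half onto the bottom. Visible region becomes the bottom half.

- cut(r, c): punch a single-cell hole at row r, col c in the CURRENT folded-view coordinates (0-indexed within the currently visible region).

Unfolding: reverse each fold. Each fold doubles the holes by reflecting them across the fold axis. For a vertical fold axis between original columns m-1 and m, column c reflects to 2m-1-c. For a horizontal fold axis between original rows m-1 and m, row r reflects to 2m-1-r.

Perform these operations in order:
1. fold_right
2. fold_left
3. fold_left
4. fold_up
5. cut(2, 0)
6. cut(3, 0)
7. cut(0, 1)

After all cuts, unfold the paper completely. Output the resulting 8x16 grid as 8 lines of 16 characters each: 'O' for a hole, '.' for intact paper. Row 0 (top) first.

Op 1 fold_right: fold axis v@8; visible region now rows[0,8) x cols[8,16) = 8x8
Op 2 fold_left: fold axis v@12; visible region now rows[0,8) x cols[8,12) = 8x4
Op 3 fold_left: fold axis v@10; visible region now rows[0,8) x cols[8,10) = 8x2
Op 4 fold_up: fold axis h@4; visible region now rows[0,4) x cols[8,10) = 4x2
Op 5 cut(2, 0): punch at orig (2,8); cuts so far [(2, 8)]; region rows[0,4) x cols[8,10) = 4x2
Op 6 cut(3, 0): punch at orig (3,8); cuts so far [(2, 8), (3, 8)]; region rows[0,4) x cols[8,10) = 4x2
Op 7 cut(0, 1): punch at orig (0,9); cuts so far [(0, 9), (2, 8), (3, 8)]; region rows[0,4) x cols[8,10) = 4x2
Unfold 1 (reflect across h@4): 6 holes -> [(0, 9), (2, 8), (3, 8), (4, 8), (5, 8), (7, 9)]
Unfold 2 (reflect across v@10): 12 holes -> [(0, 9), (0, 10), (2, 8), (2, 11), (3, 8), (3, 11), (4, 8), (4, 11), (5, 8), (5, 11), (7, 9), (7, 10)]
Unfold 3 (reflect across v@12): 24 holes -> [(0, 9), (0, 10), (0, 13), (0, 14), (2, 8), (2, 11), (2, 12), (2, 15), (3, 8), (3, 11), (3, 12), (3, 15), (4, 8), (4, 11), (4, 12), (4, 15), (5, 8), (5, 11), (5, 12), (5, 15), (7, 9), (7, 10), (7, 13), (7, 14)]
Unfold 4 (reflect across v@8): 48 holes -> [(0, 1), (0, 2), (0, 5), (0, 6), (0, 9), (0, 10), (0, 13), (0, 14), (2, 0), (2, 3), (2, 4), (2, 7), (2, 8), (2, 11), (2, 12), (2, 15), (3, 0), (3, 3), (3, 4), (3, 7), (3, 8), (3, 11), (3, 12), (3, 15), (4, 0), (4, 3), (4, 4), (4, 7), (4, 8), (4, 11), (4, 12), (4, 15), (5, 0), (5, 3), (5, 4), (5, 7), (5, 8), (5, 11), (5, 12), (5, 15), (7, 1), (7, 2), (7, 5), (7, 6), (7, 9), (7, 10), (7, 13), (7, 14)]

Answer: .OO..OO..OO..OO.
................
O..OO..OO..OO..O
O..OO..OO..OO..O
O..OO..OO..OO..O
O..OO..OO..OO..O
................
.OO..OO..OO..OO.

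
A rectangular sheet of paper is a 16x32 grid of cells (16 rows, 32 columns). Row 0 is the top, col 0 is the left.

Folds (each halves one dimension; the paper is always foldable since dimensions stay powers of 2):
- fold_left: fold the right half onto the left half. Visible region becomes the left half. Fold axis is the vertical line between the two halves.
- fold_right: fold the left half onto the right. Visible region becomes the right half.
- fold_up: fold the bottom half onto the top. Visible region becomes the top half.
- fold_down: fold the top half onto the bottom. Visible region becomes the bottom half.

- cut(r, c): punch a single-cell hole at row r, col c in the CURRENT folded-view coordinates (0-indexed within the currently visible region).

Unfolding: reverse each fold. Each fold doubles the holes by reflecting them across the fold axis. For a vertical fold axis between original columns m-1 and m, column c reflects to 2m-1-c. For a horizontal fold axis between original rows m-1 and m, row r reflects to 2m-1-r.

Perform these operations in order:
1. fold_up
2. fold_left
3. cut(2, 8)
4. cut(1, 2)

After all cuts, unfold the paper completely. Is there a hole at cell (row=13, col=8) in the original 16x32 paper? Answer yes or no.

Answer: yes

Derivation:
Op 1 fold_up: fold axis h@8; visible region now rows[0,8) x cols[0,32) = 8x32
Op 2 fold_left: fold axis v@16; visible region now rows[0,8) x cols[0,16) = 8x16
Op 3 cut(2, 8): punch at orig (2,8); cuts so far [(2, 8)]; region rows[0,8) x cols[0,16) = 8x16
Op 4 cut(1, 2): punch at orig (1,2); cuts so far [(1, 2), (2, 8)]; region rows[0,8) x cols[0,16) = 8x16
Unfold 1 (reflect across v@16): 4 holes -> [(1, 2), (1, 29), (2, 8), (2, 23)]
Unfold 2 (reflect across h@8): 8 holes -> [(1, 2), (1, 29), (2, 8), (2, 23), (13, 8), (13, 23), (14, 2), (14, 29)]
Holes: [(1, 2), (1, 29), (2, 8), (2, 23), (13, 8), (13, 23), (14, 2), (14, 29)]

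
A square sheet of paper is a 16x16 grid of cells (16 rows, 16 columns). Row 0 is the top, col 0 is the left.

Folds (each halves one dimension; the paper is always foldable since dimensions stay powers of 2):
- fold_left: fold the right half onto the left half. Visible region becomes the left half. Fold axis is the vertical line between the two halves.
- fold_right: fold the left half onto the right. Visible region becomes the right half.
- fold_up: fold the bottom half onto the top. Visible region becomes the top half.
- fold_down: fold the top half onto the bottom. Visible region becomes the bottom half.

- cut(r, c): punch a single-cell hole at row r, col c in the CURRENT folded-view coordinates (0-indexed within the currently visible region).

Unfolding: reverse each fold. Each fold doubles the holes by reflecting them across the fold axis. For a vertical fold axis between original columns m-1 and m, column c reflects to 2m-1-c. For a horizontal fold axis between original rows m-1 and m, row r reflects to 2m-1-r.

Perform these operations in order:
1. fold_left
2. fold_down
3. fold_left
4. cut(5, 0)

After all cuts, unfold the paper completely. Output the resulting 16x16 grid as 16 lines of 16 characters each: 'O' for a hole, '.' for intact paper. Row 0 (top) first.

Op 1 fold_left: fold axis v@8; visible region now rows[0,16) x cols[0,8) = 16x8
Op 2 fold_down: fold axis h@8; visible region now rows[8,16) x cols[0,8) = 8x8
Op 3 fold_left: fold axis v@4; visible region now rows[8,16) x cols[0,4) = 8x4
Op 4 cut(5, 0): punch at orig (13,0); cuts so far [(13, 0)]; region rows[8,16) x cols[0,4) = 8x4
Unfold 1 (reflect across v@4): 2 holes -> [(13, 0), (13, 7)]
Unfold 2 (reflect across h@8): 4 holes -> [(2, 0), (2, 7), (13, 0), (13, 7)]
Unfold 3 (reflect across v@8): 8 holes -> [(2, 0), (2, 7), (2, 8), (2, 15), (13, 0), (13, 7), (13, 8), (13, 15)]

Answer: ................
................
O......OO......O
................
................
................
................
................
................
................
................
................
................
O......OO......O
................
................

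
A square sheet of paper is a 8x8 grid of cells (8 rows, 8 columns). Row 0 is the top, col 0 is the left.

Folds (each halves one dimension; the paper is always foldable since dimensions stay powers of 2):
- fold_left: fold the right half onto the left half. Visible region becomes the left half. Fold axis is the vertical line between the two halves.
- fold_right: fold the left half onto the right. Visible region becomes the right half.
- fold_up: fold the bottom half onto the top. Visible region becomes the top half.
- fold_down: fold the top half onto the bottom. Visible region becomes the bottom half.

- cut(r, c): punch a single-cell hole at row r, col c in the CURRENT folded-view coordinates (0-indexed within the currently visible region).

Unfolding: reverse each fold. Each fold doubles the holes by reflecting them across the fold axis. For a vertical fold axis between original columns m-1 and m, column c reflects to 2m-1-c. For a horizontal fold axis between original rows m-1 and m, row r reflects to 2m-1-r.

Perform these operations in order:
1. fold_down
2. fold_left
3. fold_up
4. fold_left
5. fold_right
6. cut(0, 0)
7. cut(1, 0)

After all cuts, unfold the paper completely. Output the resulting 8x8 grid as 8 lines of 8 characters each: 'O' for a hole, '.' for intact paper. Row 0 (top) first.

Op 1 fold_down: fold axis h@4; visible region now rows[4,8) x cols[0,8) = 4x8
Op 2 fold_left: fold axis v@4; visible region now rows[4,8) x cols[0,4) = 4x4
Op 3 fold_up: fold axis h@6; visible region now rows[4,6) x cols[0,4) = 2x4
Op 4 fold_left: fold axis v@2; visible region now rows[4,6) x cols[0,2) = 2x2
Op 5 fold_right: fold axis v@1; visible region now rows[4,6) x cols[1,2) = 2x1
Op 6 cut(0, 0): punch at orig (4,1); cuts so far [(4, 1)]; region rows[4,6) x cols[1,2) = 2x1
Op 7 cut(1, 0): punch at orig (5,1); cuts so far [(4, 1), (5, 1)]; region rows[4,6) x cols[1,2) = 2x1
Unfold 1 (reflect across v@1): 4 holes -> [(4, 0), (4, 1), (5, 0), (5, 1)]
Unfold 2 (reflect across v@2): 8 holes -> [(4, 0), (4, 1), (4, 2), (4, 3), (5, 0), (5, 1), (5, 2), (5, 3)]
Unfold 3 (reflect across h@6): 16 holes -> [(4, 0), (4, 1), (4, 2), (4, 3), (5, 0), (5, 1), (5, 2), (5, 3), (6, 0), (6, 1), (6, 2), (6, 3), (7, 0), (7, 1), (7, 2), (7, 3)]
Unfold 4 (reflect across v@4): 32 holes -> [(4, 0), (4, 1), (4, 2), (4, 3), (4, 4), (4, 5), (4, 6), (4, 7), (5, 0), (5, 1), (5, 2), (5, 3), (5, 4), (5, 5), (5, 6), (5, 7), (6, 0), (6, 1), (6, 2), (6, 3), (6, 4), (6, 5), (6, 6), (6, 7), (7, 0), (7, 1), (7, 2), (7, 3), (7, 4), (7, 5), (7, 6), (7, 7)]
Unfold 5 (reflect across h@4): 64 holes -> [(0, 0), (0, 1), (0, 2), (0, 3), (0, 4), (0, 5), (0, 6), (0, 7), (1, 0), (1, 1), (1, 2), (1, 3), (1, 4), (1, 5), (1, 6), (1, 7), (2, 0), (2, 1), (2, 2), (2, 3), (2, 4), (2, 5), (2, 6), (2, 7), (3, 0), (3, 1), (3, 2), (3, 3), (3, 4), (3, 5), (3, 6), (3, 7), (4, 0), (4, 1), (4, 2), (4, 3), (4, 4), (4, 5), (4, 6), (4, 7), (5, 0), (5, 1), (5, 2), (5, 3), (5, 4), (5, 5), (5, 6), (5, 7), (6, 0), (6, 1), (6, 2), (6, 3), (6, 4), (6, 5), (6, 6), (6, 7), (7, 0), (7, 1), (7, 2), (7, 3), (7, 4), (7, 5), (7, 6), (7, 7)]

Answer: OOOOOOOO
OOOOOOOO
OOOOOOOO
OOOOOOOO
OOOOOOOO
OOOOOOOO
OOOOOOOO
OOOOOOOO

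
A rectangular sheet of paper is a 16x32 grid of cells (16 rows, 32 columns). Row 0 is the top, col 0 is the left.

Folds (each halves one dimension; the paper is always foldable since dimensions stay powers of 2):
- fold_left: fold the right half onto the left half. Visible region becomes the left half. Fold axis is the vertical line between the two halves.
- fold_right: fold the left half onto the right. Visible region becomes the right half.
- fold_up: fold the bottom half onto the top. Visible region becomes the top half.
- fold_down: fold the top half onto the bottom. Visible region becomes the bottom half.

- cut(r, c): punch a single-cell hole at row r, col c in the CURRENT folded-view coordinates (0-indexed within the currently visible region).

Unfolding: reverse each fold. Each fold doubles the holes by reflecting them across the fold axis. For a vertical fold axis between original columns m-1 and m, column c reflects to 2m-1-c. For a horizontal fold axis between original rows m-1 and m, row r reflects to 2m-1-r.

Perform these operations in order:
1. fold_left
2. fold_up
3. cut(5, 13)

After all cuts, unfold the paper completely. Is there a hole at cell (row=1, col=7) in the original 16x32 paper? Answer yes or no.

Op 1 fold_left: fold axis v@16; visible region now rows[0,16) x cols[0,16) = 16x16
Op 2 fold_up: fold axis h@8; visible region now rows[0,8) x cols[0,16) = 8x16
Op 3 cut(5, 13): punch at orig (5,13); cuts so far [(5, 13)]; region rows[0,8) x cols[0,16) = 8x16
Unfold 1 (reflect across h@8): 2 holes -> [(5, 13), (10, 13)]
Unfold 2 (reflect across v@16): 4 holes -> [(5, 13), (5, 18), (10, 13), (10, 18)]
Holes: [(5, 13), (5, 18), (10, 13), (10, 18)]

Answer: no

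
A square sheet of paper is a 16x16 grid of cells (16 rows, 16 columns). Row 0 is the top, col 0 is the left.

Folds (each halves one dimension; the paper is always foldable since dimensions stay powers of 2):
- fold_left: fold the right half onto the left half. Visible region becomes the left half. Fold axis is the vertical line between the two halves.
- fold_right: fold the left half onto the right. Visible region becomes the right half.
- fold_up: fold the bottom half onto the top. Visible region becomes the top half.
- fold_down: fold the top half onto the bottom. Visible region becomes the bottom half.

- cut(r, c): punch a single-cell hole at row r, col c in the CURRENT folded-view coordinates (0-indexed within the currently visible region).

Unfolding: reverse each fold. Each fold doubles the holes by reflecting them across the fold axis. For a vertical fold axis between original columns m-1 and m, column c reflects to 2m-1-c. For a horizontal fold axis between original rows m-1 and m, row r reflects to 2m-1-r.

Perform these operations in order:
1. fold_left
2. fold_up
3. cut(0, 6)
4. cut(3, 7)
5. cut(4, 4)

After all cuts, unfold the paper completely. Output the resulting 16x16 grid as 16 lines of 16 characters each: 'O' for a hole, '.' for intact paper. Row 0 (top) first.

Answer: ......O..O......
................
................
.......OO.......
....O......O....
................
................
................
................
................
................
....O......O....
.......OO.......
................
................
......O..O......

Derivation:
Op 1 fold_left: fold axis v@8; visible region now rows[0,16) x cols[0,8) = 16x8
Op 2 fold_up: fold axis h@8; visible region now rows[0,8) x cols[0,8) = 8x8
Op 3 cut(0, 6): punch at orig (0,6); cuts so far [(0, 6)]; region rows[0,8) x cols[0,8) = 8x8
Op 4 cut(3, 7): punch at orig (3,7); cuts so far [(0, 6), (3, 7)]; region rows[0,8) x cols[0,8) = 8x8
Op 5 cut(4, 4): punch at orig (4,4); cuts so far [(0, 6), (3, 7), (4, 4)]; region rows[0,8) x cols[0,8) = 8x8
Unfold 1 (reflect across h@8): 6 holes -> [(0, 6), (3, 7), (4, 4), (11, 4), (12, 7), (15, 6)]
Unfold 2 (reflect across v@8): 12 holes -> [(0, 6), (0, 9), (3, 7), (3, 8), (4, 4), (4, 11), (11, 4), (11, 11), (12, 7), (12, 8), (15, 6), (15, 9)]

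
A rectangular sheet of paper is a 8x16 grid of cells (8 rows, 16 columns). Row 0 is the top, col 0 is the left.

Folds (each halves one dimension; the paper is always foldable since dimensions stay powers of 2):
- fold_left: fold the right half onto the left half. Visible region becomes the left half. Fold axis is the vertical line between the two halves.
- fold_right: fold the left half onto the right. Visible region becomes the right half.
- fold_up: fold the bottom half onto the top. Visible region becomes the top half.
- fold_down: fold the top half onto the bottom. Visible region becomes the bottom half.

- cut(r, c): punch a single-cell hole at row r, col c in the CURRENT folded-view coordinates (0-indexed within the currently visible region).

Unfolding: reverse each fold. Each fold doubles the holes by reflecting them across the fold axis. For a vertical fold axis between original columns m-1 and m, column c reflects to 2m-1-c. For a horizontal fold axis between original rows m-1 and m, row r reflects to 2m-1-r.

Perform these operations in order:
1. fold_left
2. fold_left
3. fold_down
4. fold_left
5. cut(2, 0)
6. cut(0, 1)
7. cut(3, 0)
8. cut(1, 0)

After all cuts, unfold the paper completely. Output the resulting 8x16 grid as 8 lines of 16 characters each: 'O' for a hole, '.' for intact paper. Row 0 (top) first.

Op 1 fold_left: fold axis v@8; visible region now rows[0,8) x cols[0,8) = 8x8
Op 2 fold_left: fold axis v@4; visible region now rows[0,8) x cols[0,4) = 8x4
Op 3 fold_down: fold axis h@4; visible region now rows[4,8) x cols[0,4) = 4x4
Op 4 fold_left: fold axis v@2; visible region now rows[4,8) x cols[0,2) = 4x2
Op 5 cut(2, 0): punch at orig (6,0); cuts so far [(6, 0)]; region rows[4,8) x cols[0,2) = 4x2
Op 6 cut(0, 1): punch at orig (4,1); cuts so far [(4, 1), (6, 0)]; region rows[4,8) x cols[0,2) = 4x2
Op 7 cut(3, 0): punch at orig (7,0); cuts so far [(4, 1), (6, 0), (7, 0)]; region rows[4,8) x cols[0,2) = 4x2
Op 8 cut(1, 0): punch at orig (5,0); cuts so far [(4, 1), (5, 0), (6, 0), (7, 0)]; region rows[4,8) x cols[0,2) = 4x2
Unfold 1 (reflect across v@2): 8 holes -> [(4, 1), (4, 2), (5, 0), (5, 3), (6, 0), (6, 3), (7, 0), (7, 3)]
Unfold 2 (reflect across h@4): 16 holes -> [(0, 0), (0, 3), (1, 0), (1, 3), (2, 0), (2, 3), (3, 1), (3, 2), (4, 1), (4, 2), (5, 0), (5, 3), (6, 0), (6, 3), (7, 0), (7, 3)]
Unfold 3 (reflect across v@4): 32 holes -> [(0, 0), (0, 3), (0, 4), (0, 7), (1, 0), (1, 3), (1, 4), (1, 7), (2, 0), (2, 3), (2, 4), (2, 7), (3, 1), (3, 2), (3, 5), (3, 6), (4, 1), (4, 2), (4, 5), (4, 6), (5, 0), (5, 3), (5, 4), (5, 7), (6, 0), (6, 3), (6, 4), (6, 7), (7, 0), (7, 3), (7, 4), (7, 7)]
Unfold 4 (reflect across v@8): 64 holes -> [(0, 0), (0, 3), (0, 4), (0, 7), (0, 8), (0, 11), (0, 12), (0, 15), (1, 0), (1, 3), (1, 4), (1, 7), (1, 8), (1, 11), (1, 12), (1, 15), (2, 0), (2, 3), (2, 4), (2, 7), (2, 8), (2, 11), (2, 12), (2, 15), (3, 1), (3, 2), (3, 5), (3, 6), (3, 9), (3, 10), (3, 13), (3, 14), (4, 1), (4, 2), (4, 5), (4, 6), (4, 9), (4, 10), (4, 13), (4, 14), (5, 0), (5, 3), (5, 4), (5, 7), (5, 8), (5, 11), (5, 12), (5, 15), (6, 0), (6, 3), (6, 4), (6, 7), (6, 8), (6, 11), (6, 12), (6, 15), (7, 0), (7, 3), (7, 4), (7, 7), (7, 8), (7, 11), (7, 12), (7, 15)]

Answer: O..OO..OO..OO..O
O..OO..OO..OO..O
O..OO..OO..OO..O
.OO..OO..OO..OO.
.OO..OO..OO..OO.
O..OO..OO..OO..O
O..OO..OO..OO..O
O..OO..OO..OO..O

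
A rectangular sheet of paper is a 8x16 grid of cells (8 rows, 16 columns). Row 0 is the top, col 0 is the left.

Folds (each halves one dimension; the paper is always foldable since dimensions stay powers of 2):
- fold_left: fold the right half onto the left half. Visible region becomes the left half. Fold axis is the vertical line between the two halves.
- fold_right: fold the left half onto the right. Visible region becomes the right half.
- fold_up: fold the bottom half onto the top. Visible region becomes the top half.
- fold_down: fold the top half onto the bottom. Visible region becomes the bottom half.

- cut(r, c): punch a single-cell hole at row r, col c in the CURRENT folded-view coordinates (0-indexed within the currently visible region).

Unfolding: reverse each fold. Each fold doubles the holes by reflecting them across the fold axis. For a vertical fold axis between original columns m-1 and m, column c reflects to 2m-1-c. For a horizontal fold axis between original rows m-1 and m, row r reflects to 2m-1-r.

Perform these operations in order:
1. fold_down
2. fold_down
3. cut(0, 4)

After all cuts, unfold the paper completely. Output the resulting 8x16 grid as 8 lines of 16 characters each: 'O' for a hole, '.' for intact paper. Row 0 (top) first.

Op 1 fold_down: fold axis h@4; visible region now rows[4,8) x cols[0,16) = 4x16
Op 2 fold_down: fold axis h@6; visible region now rows[6,8) x cols[0,16) = 2x16
Op 3 cut(0, 4): punch at orig (6,4); cuts so far [(6, 4)]; region rows[6,8) x cols[0,16) = 2x16
Unfold 1 (reflect across h@6): 2 holes -> [(5, 4), (6, 4)]
Unfold 2 (reflect across h@4): 4 holes -> [(1, 4), (2, 4), (5, 4), (6, 4)]

Answer: ................
....O...........
....O...........
................
................
....O...........
....O...........
................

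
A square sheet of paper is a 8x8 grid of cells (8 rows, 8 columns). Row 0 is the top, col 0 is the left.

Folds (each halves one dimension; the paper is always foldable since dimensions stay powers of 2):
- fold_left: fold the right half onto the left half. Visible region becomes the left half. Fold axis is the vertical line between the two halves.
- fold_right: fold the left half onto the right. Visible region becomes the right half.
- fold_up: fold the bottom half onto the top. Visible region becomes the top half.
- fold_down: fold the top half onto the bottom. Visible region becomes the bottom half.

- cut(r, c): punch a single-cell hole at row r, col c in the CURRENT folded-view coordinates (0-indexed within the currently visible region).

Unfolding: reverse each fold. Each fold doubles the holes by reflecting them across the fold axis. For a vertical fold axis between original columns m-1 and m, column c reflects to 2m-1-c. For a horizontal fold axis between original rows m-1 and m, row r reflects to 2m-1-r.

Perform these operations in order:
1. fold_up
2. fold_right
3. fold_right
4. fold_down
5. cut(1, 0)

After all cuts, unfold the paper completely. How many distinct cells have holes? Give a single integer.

Answer: 16

Derivation:
Op 1 fold_up: fold axis h@4; visible region now rows[0,4) x cols[0,8) = 4x8
Op 2 fold_right: fold axis v@4; visible region now rows[0,4) x cols[4,8) = 4x4
Op 3 fold_right: fold axis v@6; visible region now rows[0,4) x cols[6,8) = 4x2
Op 4 fold_down: fold axis h@2; visible region now rows[2,4) x cols[6,8) = 2x2
Op 5 cut(1, 0): punch at orig (3,6); cuts so far [(3, 6)]; region rows[2,4) x cols[6,8) = 2x2
Unfold 1 (reflect across h@2): 2 holes -> [(0, 6), (3, 6)]
Unfold 2 (reflect across v@6): 4 holes -> [(0, 5), (0, 6), (3, 5), (3, 6)]
Unfold 3 (reflect across v@4): 8 holes -> [(0, 1), (0, 2), (0, 5), (0, 6), (3, 1), (3, 2), (3, 5), (3, 6)]
Unfold 4 (reflect across h@4): 16 holes -> [(0, 1), (0, 2), (0, 5), (0, 6), (3, 1), (3, 2), (3, 5), (3, 6), (4, 1), (4, 2), (4, 5), (4, 6), (7, 1), (7, 2), (7, 5), (7, 6)]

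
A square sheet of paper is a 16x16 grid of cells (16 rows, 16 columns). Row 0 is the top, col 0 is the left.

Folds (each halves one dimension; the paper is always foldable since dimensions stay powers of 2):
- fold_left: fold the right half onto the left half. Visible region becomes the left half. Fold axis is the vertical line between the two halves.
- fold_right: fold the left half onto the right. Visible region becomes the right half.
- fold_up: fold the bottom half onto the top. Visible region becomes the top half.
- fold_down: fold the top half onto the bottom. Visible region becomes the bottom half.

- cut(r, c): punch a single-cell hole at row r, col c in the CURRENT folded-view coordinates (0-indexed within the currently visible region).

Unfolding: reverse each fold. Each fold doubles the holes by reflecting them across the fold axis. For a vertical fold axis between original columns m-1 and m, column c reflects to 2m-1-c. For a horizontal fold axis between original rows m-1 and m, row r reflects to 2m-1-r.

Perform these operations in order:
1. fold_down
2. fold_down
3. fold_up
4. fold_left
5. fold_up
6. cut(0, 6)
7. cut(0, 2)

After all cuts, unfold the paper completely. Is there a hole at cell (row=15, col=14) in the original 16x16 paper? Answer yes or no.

Op 1 fold_down: fold axis h@8; visible region now rows[8,16) x cols[0,16) = 8x16
Op 2 fold_down: fold axis h@12; visible region now rows[12,16) x cols[0,16) = 4x16
Op 3 fold_up: fold axis h@14; visible region now rows[12,14) x cols[0,16) = 2x16
Op 4 fold_left: fold axis v@8; visible region now rows[12,14) x cols[0,8) = 2x8
Op 5 fold_up: fold axis h@13; visible region now rows[12,13) x cols[0,8) = 1x8
Op 6 cut(0, 6): punch at orig (12,6); cuts so far [(12, 6)]; region rows[12,13) x cols[0,8) = 1x8
Op 7 cut(0, 2): punch at orig (12,2); cuts so far [(12, 2), (12, 6)]; region rows[12,13) x cols[0,8) = 1x8
Unfold 1 (reflect across h@13): 4 holes -> [(12, 2), (12, 6), (13, 2), (13, 6)]
Unfold 2 (reflect across v@8): 8 holes -> [(12, 2), (12, 6), (12, 9), (12, 13), (13, 2), (13, 6), (13, 9), (13, 13)]
Unfold 3 (reflect across h@14): 16 holes -> [(12, 2), (12, 6), (12, 9), (12, 13), (13, 2), (13, 6), (13, 9), (13, 13), (14, 2), (14, 6), (14, 9), (14, 13), (15, 2), (15, 6), (15, 9), (15, 13)]
Unfold 4 (reflect across h@12): 32 holes -> [(8, 2), (8, 6), (8, 9), (8, 13), (9, 2), (9, 6), (9, 9), (9, 13), (10, 2), (10, 6), (10, 9), (10, 13), (11, 2), (11, 6), (11, 9), (11, 13), (12, 2), (12, 6), (12, 9), (12, 13), (13, 2), (13, 6), (13, 9), (13, 13), (14, 2), (14, 6), (14, 9), (14, 13), (15, 2), (15, 6), (15, 9), (15, 13)]
Unfold 5 (reflect across h@8): 64 holes -> [(0, 2), (0, 6), (0, 9), (0, 13), (1, 2), (1, 6), (1, 9), (1, 13), (2, 2), (2, 6), (2, 9), (2, 13), (3, 2), (3, 6), (3, 9), (3, 13), (4, 2), (4, 6), (4, 9), (4, 13), (5, 2), (5, 6), (5, 9), (5, 13), (6, 2), (6, 6), (6, 9), (6, 13), (7, 2), (7, 6), (7, 9), (7, 13), (8, 2), (8, 6), (8, 9), (8, 13), (9, 2), (9, 6), (9, 9), (9, 13), (10, 2), (10, 6), (10, 9), (10, 13), (11, 2), (11, 6), (11, 9), (11, 13), (12, 2), (12, 6), (12, 9), (12, 13), (13, 2), (13, 6), (13, 9), (13, 13), (14, 2), (14, 6), (14, 9), (14, 13), (15, 2), (15, 6), (15, 9), (15, 13)]
Holes: [(0, 2), (0, 6), (0, 9), (0, 13), (1, 2), (1, 6), (1, 9), (1, 13), (2, 2), (2, 6), (2, 9), (2, 13), (3, 2), (3, 6), (3, 9), (3, 13), (4, 2), (4, 6), (4, 9), (4, 13), (5, 2), (5, 6), (5, 9), (5, 13), (6, 2), (6, 6), (6, 9), (6, 13), (7, 2), (7, 6), (7, 9), (7, 13), (8, 2), (8, 6), (8, 9), (8, 13), (9, 2), (9, 6), (9, 9), (9, 13), (10, 2), (10, 6), (10, 9), (10, 13), (11, 2), (11, 6), (11, 9), (11, 13), (12, 2), (12, 6), (12, 9), (12, 13), (13, 2), (13, 6), (13, 9), (13, 13), (14, 2), (14, 6), (14, 9), (14, 13), (15, 2), (15, 6), (15, 9), (15, 13)]

Answer: no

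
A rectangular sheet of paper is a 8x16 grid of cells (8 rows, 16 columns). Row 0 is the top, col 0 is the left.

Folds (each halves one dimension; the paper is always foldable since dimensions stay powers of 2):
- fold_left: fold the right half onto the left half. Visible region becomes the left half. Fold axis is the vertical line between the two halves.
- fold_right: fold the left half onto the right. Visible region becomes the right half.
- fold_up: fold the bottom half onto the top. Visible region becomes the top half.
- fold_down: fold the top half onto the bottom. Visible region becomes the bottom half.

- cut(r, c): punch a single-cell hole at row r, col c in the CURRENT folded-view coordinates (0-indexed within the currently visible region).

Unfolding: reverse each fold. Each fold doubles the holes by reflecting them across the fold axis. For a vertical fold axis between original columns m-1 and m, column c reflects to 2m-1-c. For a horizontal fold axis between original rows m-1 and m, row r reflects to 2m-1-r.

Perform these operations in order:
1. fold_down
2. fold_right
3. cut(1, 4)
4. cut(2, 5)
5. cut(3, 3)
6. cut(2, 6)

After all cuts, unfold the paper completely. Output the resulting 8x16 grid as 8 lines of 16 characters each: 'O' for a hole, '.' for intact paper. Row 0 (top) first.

Op 1 fold_down: fold axis h@4; visible region now rows[4,8) x cols[0,16) = 4x16
Op 2 fold_right: fold axis v@8; visible region now rows[4,8) x cols[8,16) = 4x8
Op 3 cut(1, 4): punch at orig (5,12); cuts so far [(5, 12)]; region rows[4,8) x cols[8,16) = 4x8
Op 4 cut(2, 5): punch at orig (6,13); cuts so far [(5, 12), (6, 13)]; region rows[4,8) x cols[8,16) = 4x8
Op 5 cut(3, 3): punch at orig (7,11); cuts so far [(5, 12), (6, 13), (7, 11)]; region rows[4,8) x cols[8,16) = 4x8
Op 6 cut(2, 6): punch at orig (6,14); cuts so far [(5, 12), (6, 13), (6, 14), (7, 11)]; region rows[4,8) x cols[8,16) = 4x8
Unfold 1 (reflect across v@8): 8 holes -> [(5, 3), (5, 12), (6, 1), (6, 2), (6, 13), (6, 14), (7, 4), (7, 11)]
Unfold 2 (reflect across h@4): 16 holes -> [(0, 4), (0, 11), (1, 1), (1, 2), (1, 13), (1, 14), (2, 3), (2, 12), (5, 3), (5, 12), (6, 1), (6, 2), (6, 13), (6, 14), (7, 4), (7, 11)]

Answer: ....O......O....
.OO..........OO.
...O........O...
................
................
...O........O...
.OO..........OO.
....O......O....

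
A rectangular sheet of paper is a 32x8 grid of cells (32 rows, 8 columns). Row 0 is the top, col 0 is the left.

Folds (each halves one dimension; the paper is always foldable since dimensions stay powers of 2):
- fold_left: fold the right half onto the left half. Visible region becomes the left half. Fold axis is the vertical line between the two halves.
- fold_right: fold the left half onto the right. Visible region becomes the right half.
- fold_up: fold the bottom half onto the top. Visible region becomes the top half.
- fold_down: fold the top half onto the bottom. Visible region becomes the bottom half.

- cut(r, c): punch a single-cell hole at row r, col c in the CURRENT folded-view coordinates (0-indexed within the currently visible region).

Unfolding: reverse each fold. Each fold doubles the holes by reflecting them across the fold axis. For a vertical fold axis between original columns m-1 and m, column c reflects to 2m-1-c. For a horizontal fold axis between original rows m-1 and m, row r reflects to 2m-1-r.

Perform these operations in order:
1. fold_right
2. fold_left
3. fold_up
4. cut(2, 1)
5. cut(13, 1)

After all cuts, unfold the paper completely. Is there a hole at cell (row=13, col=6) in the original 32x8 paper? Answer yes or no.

Answer: yes

Derivation:
Op 1 fold_right: fold axis v@4; visible region now rows[0,32) x cols[4,8) = 32x4
Op 2 fold_left: fold axis v@6; visible region now rows[0,32) x cols[4,6) = 32x2
Op 3 fold_up: fold axis h@16; visible region now rows[0,16) x cols[4,6) = 16x2
Op 4 cut(2, 1): punch at orig (2,5); cuts so far [(2, 5)]; region rows[0,16) x cols[4,6) = 16x2
Op 5 cut(13, 1): punch at orig (13,5); cuts so far [(2, 5), (13, 5)]; region rows[0,16) x cols[4,6) = 16x2
Unfold 1 (reflect across h@16): 4 holes -> [(2, 5), (13, 5), (18, 5), (29, 5)]
Unfold 2 (reflect across v@6): 8 holes -> [(2, 5), (2, 6), (13, 5), (13, 6), (18, 5), (18, 6), (29, 5), (29, 6)]
Unfold 3 (reflect across v@4): 16 holes -> [(2, 1), (2, 2), (2, 5), (2, 6), (13, 1), (13, 2), (13, 5), (13, 6), (18, 1), (18, 2), (18, 5), (18, 6), (29, 1), (29, 2), (29, 5), (29, 6)]
Holes: [(2, 1), (2, 2), (2, 5), (2, 6), (13, 1), (13, 2), (13, 5), (13, 6), (18, 1), (18, 2), (18, 5), (18, 6), (29, 1), (29, 2), (29, 5), (29, 6)]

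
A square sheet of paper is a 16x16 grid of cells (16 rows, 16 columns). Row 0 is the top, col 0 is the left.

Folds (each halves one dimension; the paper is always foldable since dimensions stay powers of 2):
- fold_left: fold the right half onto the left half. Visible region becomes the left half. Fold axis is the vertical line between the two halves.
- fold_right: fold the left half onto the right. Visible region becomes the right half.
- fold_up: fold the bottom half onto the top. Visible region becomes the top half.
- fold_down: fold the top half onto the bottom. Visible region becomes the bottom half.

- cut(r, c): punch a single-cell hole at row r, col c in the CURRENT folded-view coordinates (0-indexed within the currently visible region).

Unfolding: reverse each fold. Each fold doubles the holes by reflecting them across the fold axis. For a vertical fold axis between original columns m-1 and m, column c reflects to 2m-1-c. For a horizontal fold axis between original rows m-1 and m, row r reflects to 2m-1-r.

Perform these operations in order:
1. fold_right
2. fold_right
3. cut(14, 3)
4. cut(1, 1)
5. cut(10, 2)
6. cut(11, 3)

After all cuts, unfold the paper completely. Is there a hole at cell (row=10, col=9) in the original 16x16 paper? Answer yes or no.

Op 1 fold_right: fold axis v@8; visible region now rows[0,16) x cols[8,16) = 16x8
Op 2 fold_right: fold axis v@12; visible region now rows[0,16) x cols[12,16) = 16x4
Op 3 cut(14, 3): punch at orig (14,15); cuts so far [(14, 15)]; region rows[0,16) x cols[12,16) = 16x4
Op 4 cut(1, 1): punch at orig (1,13); cuts so far [(1, 13), (14, 15)]; region rows[0,16) x cols[12,16) = 16x4
Op 5 cut(10, 2): punch at orig (10,14); cuts so far [(1, 13), (10, 14), (14, 15)]; region rows[0,16) x cols[12,16) = 16x4
Op 6 cut(11, 3): punch at orig (11,15); cuts so far [(1, 13), (10, 14), (11, 15), (14, 15)]; region rows[0,16) x cols[12,16) = 16x4
Unfold 1 (reflect across v@12): 8 holes -> [(1, 10), (1, 13), (10, 9), (10, 14), (11, 8), (11, 15), (14, 8), (14, 15)]
Unfold 2 (reflect across v@8): 16 holes -> [(1, 2), (1, 5), (1, 10), (1, 13), (10, 1), (10, 6), (10, 9), (10, 14), (11, 0), (11, 7), (11, 8), (11, 15), (14, 0), (14, 7), (14, 8), (14, 15)]
Holes: [(1, 2), (1, 5), (1, 10), (1, 13), (10, 1), (10, 6), (10, 9), (10, 14), (11, 0), (11, 7), (11, 8), (11, 15), (14, 0), (14, 7), (14, 8), (14, 15)]

Answer: yes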